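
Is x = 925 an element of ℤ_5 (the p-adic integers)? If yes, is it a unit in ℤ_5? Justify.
x ∈ ℤ_5 but not a unit; v_5(x) = 2 > 0

ℤ_5 = {x ∈ ℚ_5 : v_5(x) ≥ 0} and ℤ_5^× = {x ∈ ℤ_5 : v_5(x) = 0}. Here v_5(925) = v_5(num) − v_5(den) = 2; compare against these criteria.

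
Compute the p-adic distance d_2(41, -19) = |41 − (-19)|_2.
d_2(41, -19) = 1/4

Step 1 — x − y = 41 − (-19) = 60. Step 2 — v_2(60) = 2 (factor: 60 = (2^2 · 15); the sign does not affect v_p). Step 3 — |x − y|_2 = 2^{-2} = 1/4.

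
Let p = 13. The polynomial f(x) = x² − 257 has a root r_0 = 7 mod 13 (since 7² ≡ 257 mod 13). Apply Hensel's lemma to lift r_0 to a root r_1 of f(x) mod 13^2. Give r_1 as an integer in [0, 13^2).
r_1 = 46 (mod 169)

Hensel's recurrence: r_{i+1} = r_i − f(r_i)·(f′(r_i))^{-1} mod 13^{i+2}, with f′(x) = 2x. Iterate:
  r_0 = 7 (mod 13)
  r_1 = 46 (mod 169)
Final: r_1 = 46, and one checks f(r_1) ≡ 0 mod 13^2.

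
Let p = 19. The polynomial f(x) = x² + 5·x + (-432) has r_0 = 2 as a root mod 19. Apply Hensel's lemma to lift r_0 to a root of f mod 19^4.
r_3 = 91582 (mod 130321)

Hensel: r_{i+1} = r_i − f(r_i)·(f′(r_i))^{-1} mod 19^{i+2}, f′(x) = 2x + 5. Iterate:
  r_0 = 2 (mod 19)
  r_1 = 249 (mod 361)
  r_2 = 2415 (mod 6859)
  r_3 = 91582 (mod 130321)
Final: r = 91582 satisfies f(r) ≡ 0 mod 19^4.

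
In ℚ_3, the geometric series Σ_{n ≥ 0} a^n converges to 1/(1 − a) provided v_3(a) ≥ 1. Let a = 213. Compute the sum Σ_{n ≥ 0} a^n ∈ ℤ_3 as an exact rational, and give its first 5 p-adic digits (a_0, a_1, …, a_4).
Σ a^n = 1/(1 − a) = -1/212;  first 5 digits = (1, 2, 0, 1, 2)

v_3(a) = 1 ≥ 1, so the series converges in ℤ_3 to 1/(1 − a) = 1/(1 − 213) = -1/212. Expand this rational in ℤ_3: compute digits iteratively via d_i = x_i mod 3, x_{i+1} = (x_i − d_i)/3. The first 5 digits are (1, 2, 0, 1, 2).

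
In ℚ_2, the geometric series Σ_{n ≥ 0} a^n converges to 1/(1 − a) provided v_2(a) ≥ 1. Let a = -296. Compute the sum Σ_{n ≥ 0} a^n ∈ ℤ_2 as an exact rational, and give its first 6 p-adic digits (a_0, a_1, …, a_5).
Σ a^n = 1/(1 − a) = 1/297;  first 6 digits = (1, 0, 0, 1, 1, 0)

v_2(a) = 3 ≥ 1, so the series converges in ℤ_2 to 1/(1 − a) = 1/(1 − (-296)) = 1/297. Expand this rational in ℤ_2: compute digits iteratively via d_i = x_i mod 2, x_{i+1} = (x_i − d_i)/2. The first 6 digits are (1, 0, 0, 1, 1, 0).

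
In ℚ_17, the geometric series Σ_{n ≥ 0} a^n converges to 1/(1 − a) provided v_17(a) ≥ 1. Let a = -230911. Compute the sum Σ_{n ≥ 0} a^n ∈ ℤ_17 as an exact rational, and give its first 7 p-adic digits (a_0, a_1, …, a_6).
Σ a^n = 1/(1 − a) = 1/230912;  first 7 digits = (1, 0, 0, 4, 14, 16, 15)

v_17(a) = 3 ≥ 1, so the series converges in ℤ_17 to 1/(1 − a) = 1/(1 − (-230911)) = 1/230912. Expand this rational in ℤ_17: compute digits iteratively via d_i = x_i mod 17, x_{i+1} = (x_i − d_i)/17. The first 7 digits are (1, 0, 0, 4, 14, 16, 15).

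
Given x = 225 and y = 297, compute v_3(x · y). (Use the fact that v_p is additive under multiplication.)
v_3(66825) = 5

v_p(x) = 2 (factor: 225 = 3^2 · 25); v_p(y) = 3 (factor: 297 = 3^3 · 11). Additivity: v_p(xy) = v_p(x) + v_p(y) = 2 + 3 = 5. (Direct check: xy = 66825 = 3^5 · (275).)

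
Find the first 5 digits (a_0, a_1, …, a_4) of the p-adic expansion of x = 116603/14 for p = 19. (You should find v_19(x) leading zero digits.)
(a_0, …, a_4) = (0, 0, 0, 8, 1)

v_19(116603/14) = 3, so a_0 = ... = a_2 = 0. Factor out: x = 19^3 · u with u = 17/14 a unit in ℤ_19. Expand u iteratively via a_{v+i} = u_i mod 19, u_{i+1} = (u_i − a_{v+i})/19:
  u_0 = 17/14;  a_3 = 8;  u_1 = (u_0 − 8)/19 = -5/14
  u_1 = -5/14;  a_4 = 1;  u_2 = (u_1 − 1)/19 = -1/14
Digits: (0, 0, 0, 8, 1).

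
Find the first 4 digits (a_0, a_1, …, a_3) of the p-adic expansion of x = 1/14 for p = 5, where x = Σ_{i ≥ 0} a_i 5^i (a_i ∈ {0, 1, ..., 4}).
(a_0, …, a_3) = (4, 1, 0, 1)

v_5(1/14) = 0 (numerator and denominator both coprime to 5), so x ∈ ℤ_5^×. Compute digits iteratively via a_i = x_i mod 5, x_{i+1} = (x_i − a_i)/5, with x_0 = x:
  x_0 = 1/14;  a_0 = 4;  x_1 = (x_0 − 4)/5 = -11/14
  x_1 = -11/14;  a_1 = 1;  x_2 = (x_1 − 1)/5 = -5/14
  x_2 = -5/14;  a_2 = 0;  x_3 = (x_2 − 0)/5 = -1/14
  x_3 = -1/14;  a_3 = 1;  x_4 = (x_3 − 1)/5 = -3/14
Digits: (4, 1, 0, 1).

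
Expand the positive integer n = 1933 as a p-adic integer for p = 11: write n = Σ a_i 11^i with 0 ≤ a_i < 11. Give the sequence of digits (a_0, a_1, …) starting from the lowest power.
(a_0, a_1, …) = (8, 10, 4, 1)

Repeated division by 11 gives the digits low-to-high: 1933 = 8 + 10·11^1 + 4·11^2 + 1·11^3. Digit sequence: (8, 10, 4, 1).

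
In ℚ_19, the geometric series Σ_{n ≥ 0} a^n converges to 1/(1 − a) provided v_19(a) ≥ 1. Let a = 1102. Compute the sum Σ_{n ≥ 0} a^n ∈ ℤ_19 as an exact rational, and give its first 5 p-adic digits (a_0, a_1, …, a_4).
Σ a^n = 1/(1 − a) = -1/1101;  first 5 digits = (1, 1, 4, 7, 0)

v_19(a) = 1 ≥ 1, so the series converges in ℤ_19 to 1/(1 − a) = 1/(1 − 1102) = -1/1101. Expand this rational in ℤ_19: compute digits iteratively via d_i = x_i mod 19, x_{i+1} = (x_i − d_i)/19. The first 5 digits are (1, 1, 4, 7, 0).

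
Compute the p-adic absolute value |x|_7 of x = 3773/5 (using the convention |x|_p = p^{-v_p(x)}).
|3773/5|_7 = 1/343

Step 1 — compute v_7(x) by factoring powers of 7 out of the numerator and denominator: v_7(3773/5) = 3. Step 2 — apply |x|_p = p^{-v_p(x)} = 7^{-3} = 1/343.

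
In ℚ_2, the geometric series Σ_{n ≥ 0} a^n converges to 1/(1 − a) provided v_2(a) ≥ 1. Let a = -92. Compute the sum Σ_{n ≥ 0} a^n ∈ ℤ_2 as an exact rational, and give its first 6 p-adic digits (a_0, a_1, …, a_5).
Σ a^n = 1/(1 − a) = 1/93;  first 6 digits = (1, 0, 1, 0, 1, 1)

v_2(a) = 2 ≥ 1, so the series converges in ℤ_2 to 1/(1 − a) = 1/(1 − (-92)) = 1/93. Expand this rational in ℤ_2: compute digits iteratively via d_i = x_i mod 2, x_{i+1} = (x_i − d_i)/2. The first 6 digits are (1, 0, 1, 0, 1, 1).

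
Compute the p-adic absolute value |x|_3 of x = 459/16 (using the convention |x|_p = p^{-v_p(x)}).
|459/16|_3 = 1/27

Step 1 — compute v_3(x) by factoring powers of 3 out of the numerator and denominator: v_3(459/16) = 3. Step 2 — apply |x|_p = p^{-v_p(x)} = 3^{-3} = 1/27.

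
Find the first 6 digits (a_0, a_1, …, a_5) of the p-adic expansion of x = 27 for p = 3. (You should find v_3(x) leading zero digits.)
(a_0, …, a_5) = (0, 0, 0, 1, 0, 0)

v_3(27) = 3, so a_0 = ... = a_2 = 0. Factor out: x = 3^3 · u with u = 1 a unit in ℤ_3. Expand u iteratively via a_{v+i} = u_i mod 3, u_{i+1} = (u_i − a_{v+i})/3:
  u_0 = 1;  a_3 = 1;  u_1 = (u_0 − 1)/3 = 0
  u_1 = 0;  a_4 = 0;  u_2 = (u_1 − 0)/3 = 0
  u_2 = 0;  a_5 = 0;  u_3 = (u_2 − 0)/3 = 0
Digits: (0, 0, 0, 1, 0, 0).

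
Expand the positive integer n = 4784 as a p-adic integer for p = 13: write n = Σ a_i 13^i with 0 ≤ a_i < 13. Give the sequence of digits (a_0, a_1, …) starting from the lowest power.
(a_0, a_1, …) = (0, 4, 2, 2)

Repeated division by 13 gives the digits low-to-high: 4784 = 4·13^1 + 2·13^2 + 2·13^3. Digit sequence: (0, 4, 2, 2).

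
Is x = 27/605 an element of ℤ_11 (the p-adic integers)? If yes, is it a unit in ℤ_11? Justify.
x ∉ ℤ_11 (v_11(x) = -2 < 0)

ℤ_11 = {x ∈ ℚ_11 : v_11(x) ≥ 0} and ℤ_11^× = {x ∈ ℤ_11 : v_11(x) = 0}. Here v_11(27/605) = v_11(num) − v_11(den) = -2; compare against these criteria.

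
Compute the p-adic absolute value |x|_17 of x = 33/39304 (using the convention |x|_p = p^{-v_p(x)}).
|33/39304|_17 = 4913

Step 1 — compute v_17(x) by factoring powers of 17 out of the numerator and denominator: v_17(33/39304) = -3. Step 2 — apply |x|_p = p^{-v_p(x)} = 17^{3} = 4913.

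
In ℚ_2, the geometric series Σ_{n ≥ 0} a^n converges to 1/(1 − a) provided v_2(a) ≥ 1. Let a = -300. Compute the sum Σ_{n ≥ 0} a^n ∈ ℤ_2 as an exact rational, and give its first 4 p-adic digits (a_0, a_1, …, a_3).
Σ a^n = 1/(1 − a) = 1/301;  first 4 digits = (1, 0, 1, 0)

v_2(a) = 2 ≥ 1, so the series converges in ℤ_2 to 1/(1 − a) = 1/(1 − (-300)) = 1/301. Expand this rational in ℤ_2: compute digits iteratively via d_i = x_i mod 2, x_{i+1} = (x_i − d_i)/2. The first 4 digits are (1, 0, 1, 0).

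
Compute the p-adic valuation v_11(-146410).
v_11(-146410) = 4

v_11(n) is the largest exponent k such that 11^k divides n. Factor out: -146410 = -11^4 · 10. (Sign doesn't affect v_p.) So v_11(-146410) = 4.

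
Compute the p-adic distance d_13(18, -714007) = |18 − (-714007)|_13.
d_13(18, -714007) = 1/28561

Step 1 — x − y = 18 − (-714007) = 714025. Step 2 — v_13(714025) = 4 (factor: 714025 = (13^4 · 25); the sign does not affect v_p). Step 3 — |x − y|_13 = 13^{-4} = 1/28561.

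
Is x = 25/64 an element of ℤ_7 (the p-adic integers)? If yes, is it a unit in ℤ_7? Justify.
x ∈ ℤ_7^× (unit); v_7(x) = 0

ℤ_7 = {x ∈ ℚ_7 : v_7(x) ≥ 0} and ℤ_7^× = {x ∈ ℤ_7 : v_7(x) = 0}. Here v_7(25/64) = v_7(num) − v_7(den) = 0; compare against these criteria.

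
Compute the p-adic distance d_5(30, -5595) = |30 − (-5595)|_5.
d_5(30, -5595) = 1/625

Step 1 — x − y = 30 − (-5595) = 5625. Step 2 — v_5(5625) = 4 (factor: 5625 = (5^4 · 9); the sign does not affect v_p). Step 3 — |x − y|_5 = 5^{-4} = 1/625.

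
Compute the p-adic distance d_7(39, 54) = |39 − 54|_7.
d_7(39, 54) = 1

Step 1 — x − y = 39 − 54 = -15. Step 2 — v_7(-15) = 0 (factor: -15 = −(7^0 · 15); the sign does not affect v_p). Step 3 — |x − y|_7 = 7^{0} = 1.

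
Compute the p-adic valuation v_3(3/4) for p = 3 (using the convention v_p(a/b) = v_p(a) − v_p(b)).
v_3(3/4) = 1

Factor powers of 3 from the numerator and denominator of the reduced fraction: 3 = 3^1 · 1 and 4 = 3^0 · 4. Apply v_p(a/b) = v_p(a) − v_p(b): v_3(3/4) = 1 − 0 = 1.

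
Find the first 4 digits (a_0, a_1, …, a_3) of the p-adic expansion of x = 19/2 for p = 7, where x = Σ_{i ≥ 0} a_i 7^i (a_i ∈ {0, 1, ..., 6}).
(a_0, …, a_3) = (6, 4, 3, 3)

v_7(19/2) = 0 (numerator and denominator both coprime to 7), so x ∈ ℤ_7^×. Compute digits iteratively via a_i = x_i mod 7, x_{i+1} = (x_i − a_i)/7, with x_0 = x:
  x_0 = 19/2;  a_0 = 6;  x_1 = (x_0 − 6)/7 = 1/2
  x_1 = 1/2;  a_1 = 4;  x_2 = (x_1 − 4)/7 = -1/2
  x_2 = -1/2;  a_2 = 3;  x_3 = (x_2 − 3)/7 = -1/2
  x_3 = -1/2;  a_3 = 3;  x_4 = (x_3 − 3)/7 = -1/2
Digits: (6, 4, 3, 3).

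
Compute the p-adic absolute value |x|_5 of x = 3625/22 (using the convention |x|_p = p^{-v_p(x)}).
|3625/22|_5 = 1/125

Step 1 — compute v_5(x) by factoring powers of 5 out of the numerator and denominator: v_5(3625/22) = 3. Step 2 — apply |x|_p = p^{-v_p(x)} = 5^{-3} = 1/125.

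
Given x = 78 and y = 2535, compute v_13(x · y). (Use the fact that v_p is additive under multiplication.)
v_13(197730) = 3

v_p(x) = 1 (factor: 78 = 13^1 · 6); v_p(y) = 2 (factor: 2535 = 13^2 · 15). Additivity: v_p(xy) = v_p(x) + v_p(y) = 1 + 2 = 3. (Direct check: xy = 197730 = 13^3 · (90).)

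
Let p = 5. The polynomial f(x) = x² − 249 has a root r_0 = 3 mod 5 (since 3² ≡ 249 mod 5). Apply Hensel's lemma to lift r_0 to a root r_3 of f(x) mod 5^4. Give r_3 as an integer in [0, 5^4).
r_3 = 68 (mod 625)

Hensel's recurrence: r_{i+1} = r_i − f(r_i)·(f′(r_i))^{-1} mod 5^{i+2}, with f′(x) = 2x. Iterate:
  r_0 = 3 (mod 5)
  r_1 = 18 (mod 25)
  r_2 = 68 (mod 125)
  r_3 = 68 (mod 625)
Final: r_3 = 68, and one checks f(r_3) ≡ 0 mod 5^4.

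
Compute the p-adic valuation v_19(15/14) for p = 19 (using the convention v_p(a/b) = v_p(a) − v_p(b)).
v_19(15/14) = 0

Factor powers of 19 from the numerator and denominator of the reduced fraction: 15 = 19^0 · 15 and 14 = 19^0 · 14. Apply v_p(a/b) = v_p(a) − v_p(b): v_19(15/14) = 0 − 0 = 0.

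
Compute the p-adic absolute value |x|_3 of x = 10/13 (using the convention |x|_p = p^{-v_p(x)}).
|10/13|_3 = 1

Step 1 — compute v_3(x) by factoring powers of 3 out of the numerator and denominator: v_3(10/13) = 0. Step 2 — apply |x|_p = p^{-v_p(x)} = 3^{0} = 1.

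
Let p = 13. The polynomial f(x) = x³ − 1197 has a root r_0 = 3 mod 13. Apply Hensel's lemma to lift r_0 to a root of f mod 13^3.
r_2 = 2187 (mod 2197)

Hensel: r_{i+1} = r_i − f(r_i)/f′(r_i) mod 13^{i+2}, where f′(x) = 3x². Iterate:
  r_0 = 3 (mod 13)
  r_1 = 159 (mod 169)
  r_2 = 2187 (mod 2197)
Final: r = 2187 with f(r) ≡ 0 mod 13^3.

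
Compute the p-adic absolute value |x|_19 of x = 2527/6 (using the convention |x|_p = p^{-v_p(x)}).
|2527/6|_19 = 1/361

Step 1 — compute v_19(x) by factoring powers of 19 out of the numerator and denominator: v_19(2527/6) = 2. Step 2 — apply |x|_p = p^{-v_p(x)} = 19^{-2} = 1/361.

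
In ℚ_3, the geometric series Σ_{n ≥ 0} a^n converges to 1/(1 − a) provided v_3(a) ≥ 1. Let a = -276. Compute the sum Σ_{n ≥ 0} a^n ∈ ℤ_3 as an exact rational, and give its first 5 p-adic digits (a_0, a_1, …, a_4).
Σ a^n = 1/(1 − a) = 1/277;  first 5 digits = (1, 1, 0, 1, 2)

v_3(a) = 1 ≥ 1, so the series converges in ℤ_3 to 1/(1 − a) = 1/(1 − (-276)) = 1/277. Expand this rational in ℤ_3: compute digits iteratively via d_i = x_i mod 3, x_{i+1} = (x_i − d_i)/3. The first 5 digits are (1, 1, 0, 1, 2).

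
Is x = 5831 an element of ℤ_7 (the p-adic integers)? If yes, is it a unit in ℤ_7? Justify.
x ∈ ℤ_7 but not a unit; v_7(x) = 3 > 0

ℤ_7 = {x ∈ ℚ_7 : v_7(x) ≥ 0} and ℤ_7^× = {x ∈ ℤ_7 : v_7(x) = 0}. Here v_7(5831) = v_7(num) − v_7(den) = 3; compare against these criteria.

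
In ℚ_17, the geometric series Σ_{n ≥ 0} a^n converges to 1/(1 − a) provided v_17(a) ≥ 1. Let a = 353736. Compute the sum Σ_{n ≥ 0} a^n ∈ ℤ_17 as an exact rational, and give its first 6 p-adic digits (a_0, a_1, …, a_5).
Σ a^n = 1/(1 − a) = -1/353735;  first 6 digits = (1, 0, 0, 4, 4, 0)

v_17(a) = 3 ≥ 1, so the series converges in ℤ_17 to 1/(1 − a) = 1/(1 − 353736) = -1/353735. Expand this rational in ℤ_17: compute digits iteratively via d_i = x_i mod 17, x_{i+1} = (x_i − d_i)/17. The first 6 digits are (1, 0, 0, 4, 4, 0).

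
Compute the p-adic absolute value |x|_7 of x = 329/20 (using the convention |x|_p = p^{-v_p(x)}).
|329/20|_7 = 1/7

Step 1 — compute v_7(x) by factoring powers of 7 out of the numerator and denominator: v_7(329/20) = 1. Step 2 — apply |x|_p = p^{-v_p(x)} = 7^{-1} = 1/7.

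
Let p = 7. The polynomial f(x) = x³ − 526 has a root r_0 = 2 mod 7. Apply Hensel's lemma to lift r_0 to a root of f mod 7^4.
r_3 = 1605 (mod 2401)

Hensel: r_{i+1} = r_i − f(r_i)/f′(r_i) mod 7^{i+2}, where f′(x) = 3x². Iterate:
  r_0 = 2 (mod 7)
  r_1 = 37 (mod 49)
  r_2 = 233 (mod 343)
  r_3 = 1605 (mod 2401)
Final: r = 1605 with f(r) ≡ 0 mod 7^4.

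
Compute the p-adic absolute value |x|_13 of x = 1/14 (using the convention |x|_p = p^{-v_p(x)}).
|1/14|_13 = 1

Step 1 — compute v_13(x) by factoring powers of 13 out of the numerator and denominator: v_13(1/14) = 0. Step 2 — apply |x|_p = p^{-v_p(x)} = 13^{0} = 1.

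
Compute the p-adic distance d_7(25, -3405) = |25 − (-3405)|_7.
d_7(25, -3405) = 1/343

Step 1 — x − y = 25 − (-3405) = 3430. Step 2 — v_7(3430) = 3 (factor: 3430 = (7^3 · 10); the sign does not affect v_p). Step 3 — |x − y|_7 = 7^{-3} = 1/343.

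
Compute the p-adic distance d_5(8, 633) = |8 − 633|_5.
d_5(8, 633) = 1/625

Step 1 — x − y = 8 − 633 = -625. Step 2 — v_5(-625) = 4 (factor: -625 = −(5^4 · 1); the sign does not affect v_p). Step 3 — |x − y|_5 = 5^{-4} = 1/625.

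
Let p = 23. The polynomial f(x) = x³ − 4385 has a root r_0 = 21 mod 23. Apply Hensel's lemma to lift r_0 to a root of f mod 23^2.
r_1 = 320 (mod 529)

Hensel: r_{i+1} = r_i − f(r_i)/f′(r_i) mod 23^{i+2}, where f′(x) = 3x². Iterate:
  r_0 = 21 (mod 23)
  r_1 = 320 (mod 529)
Final: r = 320 with f(r) ≡ 0 mod 23^2.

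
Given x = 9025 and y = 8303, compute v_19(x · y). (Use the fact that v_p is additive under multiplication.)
v_19(74934575) = 4

v_p(x) = 2 (factor: 9025 = 19^2 · 25); v_p(y) = 2 (factor: 8303 = 19^2 · 23). Additivity: v_p(xy) = v_p(x) + v_p(y) = 2 + 2 = 4. (Direct check: xy = 74934575 = 19^4 · (575).)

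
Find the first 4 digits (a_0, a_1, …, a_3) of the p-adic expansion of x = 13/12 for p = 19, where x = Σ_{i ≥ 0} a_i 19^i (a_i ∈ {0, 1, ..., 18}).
(a_0, …, a_3) = (9, 17, 7, 17)

v_19(13/12) = 0 (numerator and denominator both coprime to 19), so x ∈ ℤ_19^×. Compute digits iteratively via a_i = x_i mod 19, x_{i+1} = (x_i − a_i)/19, with x_0 = x:
  x_0 = 13/12;  a_0 = 9;  x_1 = (x_0 − 9)/19 = -5/12
  x_1 = -5/12;  a_1 = 17;  x_2 = (x_1 − 17)/19 = -11/12
  x_2 = -11/12;  a_2 = 7;  x_3 = (x_2 − 7)/19 = -5/12
  x_3 = -5/12;  a_3 = 17;  x_4 = (x_3 − 17)/19 = -11/12
Digits: (9, 17, 7, 17).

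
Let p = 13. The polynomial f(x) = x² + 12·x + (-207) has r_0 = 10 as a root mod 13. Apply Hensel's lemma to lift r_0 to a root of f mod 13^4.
r_3 = 3078 (mod 28561)

Hensel: r_{i+1} = r_i − f(r_i)·(f′(r_i))^{-1} mod 13^{i+2}, f′(x) = 2x + 12. Iterate:
  r_0 = 10 (mod 13)
  r_1 = 36 (mod 169)
  r_2 = 881 (mod 2197)
  r_3 = 3078 (mod 28561)
Final: r = 3078 satisfies f(r) ≡ 0 mod 13^4.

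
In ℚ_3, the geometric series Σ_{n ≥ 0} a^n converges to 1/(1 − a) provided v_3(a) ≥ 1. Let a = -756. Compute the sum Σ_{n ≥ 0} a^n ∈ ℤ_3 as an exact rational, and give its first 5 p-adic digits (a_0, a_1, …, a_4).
Σ a^n = 1/(1 − a) = 1/757;  first 5 digits = (1, 0, 0, 2, 2)

v_3(a) = 3 ≥ 1, so the series converges in ℤ_3 to 1/(1 − a) = 1/(1 − (-756)) = 1/757. Expand this rational in ℤ_3: compute digits iteratively via d_i = x_i mod 3, x_{i+1} = (x_i − d_i)/3. The first 5 digits are (1, 0, 0, 2, 2).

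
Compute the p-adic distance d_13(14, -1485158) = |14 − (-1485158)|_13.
d_13(14, -1485158) = 1/371293

Step 1 — x − y = 14 − (-1485158) = 1485172. Step 2 — v_13(1485172) = 5 (factor: 1485172 = (13^5 · 4); the sign does not affect v_p). Step 3 — |x − y|_13 = 13^{-5} = 1/371293.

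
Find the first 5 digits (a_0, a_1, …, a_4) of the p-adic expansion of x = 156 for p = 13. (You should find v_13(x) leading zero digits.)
(a_0, …, a_4) = (0, 12, 0, 0, 0)

v_13(156) = 1, so a_0 = ... = a_0 = 0. Factor out: x = 13^1 · u with u = 12 a unit in ℤ_13. Expand u iteratively via a_{v+i} = u_i mod 13, u_{i+1} = (u_i − a_{v+i})/13:
  u_0 = 12;  a_1 = 12;  u_1 = (u_0 − 12)/13 = 0
  u_1 = 0;  a_2 = 0;  u_2 = (u_1 − 0)/13 = 0
  u_2 = 0;  a_3 = 0;  u_3 = (u_2 − 0)/13 = 0
  u_3 = 0;  a_4 = 0;  u_4 = (u_3 − 0)/13 = 0
Digits: (0, 12, 0, 0, 0).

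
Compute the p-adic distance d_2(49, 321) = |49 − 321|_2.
d_2(49, 321) = 1/16

Step 1 — x − y = 49 − 321 = -272. Step 2 — v_2(-272) = 4 (factor: -272 = −(2^4 · 17); the sign does not affect v_p). Step 3 — |x − y|_2 = 2^{-4} = 1/16.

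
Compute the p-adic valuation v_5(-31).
v_5(-31) = 0

v_5(n) is the largest exponent k such that 5^k divides n. Factor out: -31 = -5^0 · 31. (Sign doesn't affect v_p.) So v_5(-31) = 0.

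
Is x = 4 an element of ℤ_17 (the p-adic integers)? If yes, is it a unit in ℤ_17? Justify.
x ∈ ℤ_17^× (unit); v_17(x) = 0

ℤ_17 = {x ∈ ℚ_17 : v_17(x) ≥ 0} and ℤ_17^× = {x ∈ ℤ_17 : v_17(x) = 0}. Here v_17(4) = v_17(num) − v_17(den) = 0; compare against these criteria.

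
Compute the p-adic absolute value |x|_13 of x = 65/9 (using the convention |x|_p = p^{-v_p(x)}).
|65/9|_13 = 1/13

Step 1 — compute v_13(x) by factoring powers of 13 out of the numerator and denominator: v_13(65/9) = 1. Step 2 — apply |x|_p = p^{-v_p(x)} = 13^{-1} = 1/13.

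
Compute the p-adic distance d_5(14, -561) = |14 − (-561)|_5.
d_5(14, -561) = 1/25

Step 1 — x − y = 14 − (-561) = 575. Step 2 — v_5(575) = 2 (factor: 575 = (5^2 · 23); the sign does not affect v_p). Step 3 — |x − y|_5 = 5^{-2} = 1/25.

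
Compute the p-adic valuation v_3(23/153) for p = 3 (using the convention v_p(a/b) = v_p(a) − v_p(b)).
v_3(23/153) = -2

Factor powers of 3 from the numerator and denominator of the reduced fraction: 23 = 3^0 · 23 and 153 = 3^2 · 17. Apply v_p(a/b) = v_p(a) − v_p(b): v_3(23/153) = 0 − 2 = -2.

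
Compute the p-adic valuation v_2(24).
v_2(24) = 3

v_2(n) is the largest exponent k such that 2^k divides n. Factor out: 24 = 2^3 · 3. (Sign doesn't affect v_p.) So v_2(24) = 3.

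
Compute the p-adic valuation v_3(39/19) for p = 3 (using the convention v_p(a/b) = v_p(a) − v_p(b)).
v_3(39/19) = 1

Factor powers of 3 from the numerator and denominator of the reduced fraction: 39 = 3^1 · 13 and 19 = 3^0 · 19. Apply v_p(a/b) = v_p(a) − v_p(b): v_3(39/19) = 1 − 0 = 1.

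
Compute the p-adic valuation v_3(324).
v_3(324) = 4

v_3(n) is the largest exponent k such that 3^k divides n. Factor out: 324 = 3^4 · 4. (Sign doesn't affect v_p.) So v_3(324) = 4.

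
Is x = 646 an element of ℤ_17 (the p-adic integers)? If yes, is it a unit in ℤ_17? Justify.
x ∈ ℤ_17 but not a unit; v_17(x) = 1 > 0

ℤ_17 = {x ∈ ℚ_17 : v_17(x) ≥ 0} and ℤ_17^× = {x ∈ ℤ_17 : v_17(x) = 0}. Here v_17(646) = v_17(num) − v_17(den) = 1; compare against these criteria.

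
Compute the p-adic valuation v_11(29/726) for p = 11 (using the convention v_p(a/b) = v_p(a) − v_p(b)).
v_11(29/726) = -2

Factor powers of 11 from the numerator and denominator of the reduced fraction: 29 = 11^0 · 29 and 726 = 11^2 · 6. Apply v_p(a/b) = v_p(a) − v_p(b): v_11(29/726) = 0 − 2 = -2.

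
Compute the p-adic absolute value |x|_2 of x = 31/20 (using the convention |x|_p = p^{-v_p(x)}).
|31/20|_2 = 4

Step 1 — compute v_2(x) by factoring powers of 2 out of the numerator and denominator: v_2(31/20) = -2. Step 2 — apply |x|_p = p^{-v_p(x)} = 2^{2} = 4.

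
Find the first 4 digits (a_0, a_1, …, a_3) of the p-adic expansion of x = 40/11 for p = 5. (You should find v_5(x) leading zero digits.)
(a_0, …, a_3) = (0, 3, 0, 4)

v_5(40/11) = 1, so a_0 = ... = a_0 = 0. Factor out: x = 5^1 · u with u = 8/11 a unit in ℤ_5. Expand u iteratively via a_{v+i} = u_i mod 5, u_{i+1} = (u_i − a_{v+i})/5:
  u_0 = 8/11;  a_1 = 3;  u_1 = (u_0 − 3)/5 = -5/11
  u_1 = -5/11;  a_2 = 0;  u_2 = (u_1 − 0)/5 = -1/11
  u_2 = -1/11;  a_3 = 4;  u_3 = (u_2 − 4)/5 = -9/11
Digits: (0, 3, 0, 4).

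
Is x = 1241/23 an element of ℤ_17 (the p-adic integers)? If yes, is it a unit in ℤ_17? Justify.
x ∈ ℤ_17 but not a unit; v_17(x) = 1 > 0

ℤ_17 = {x ∈ ℚ_17 : v_17(x) ≥ 0} and ℤ_17^× = {x ∈ ℤ_17 : v_17(x) = 0}. Here v_17(1241/23) = v_17(num) − v_17(den) = 1; compare against these criteria.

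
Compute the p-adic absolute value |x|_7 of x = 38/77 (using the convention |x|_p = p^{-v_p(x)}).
|38/77|_7 = 7

Step 1 — compute v_7(x) by factoring powers of 7 out of the numerator and denominator: v_7(38/77) = -1. Step 2 — apply |x|_p = p^{-v_p(x)} = 7^{1} = 7.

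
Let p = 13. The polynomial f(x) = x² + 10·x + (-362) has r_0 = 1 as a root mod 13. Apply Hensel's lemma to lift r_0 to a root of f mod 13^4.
r_3 = 4044 (mod 28561)

Hensel: r_{i+1} = r_i − f(r_i)·(f′(r_i))^{-1} mod 13^{i+2}, f′(x) = 2x + 10. Iterate:
  r_0 = 1 (mod 13)
  r_1 = 157 (mod 169)
  r_2 = 1847 (mod 2197)
  r_3 = 4044 (mod 28561)
Final: r = 4044 satisfies f(r) ≡ 0 mod 13^4.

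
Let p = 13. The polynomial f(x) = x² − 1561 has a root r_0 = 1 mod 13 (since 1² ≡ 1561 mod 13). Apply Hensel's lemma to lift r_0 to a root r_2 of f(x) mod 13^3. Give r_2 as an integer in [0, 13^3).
r_2 = 1964 (mod 2197)

Hensel's recurrence: r_{i+1} = r_i − f(r_i)·(f′(r_i))^{-1} mod 13^{i+2}, with f′(x) = 2x. Iterate:
  r_0 = 1 (mod 13)
  r_1 = 105 (mod 169)
  r_2 = 1964 (mod 2197)
Final: r_2 = 1964, and one checks f(r_2) ≡ 0 mod 13^3.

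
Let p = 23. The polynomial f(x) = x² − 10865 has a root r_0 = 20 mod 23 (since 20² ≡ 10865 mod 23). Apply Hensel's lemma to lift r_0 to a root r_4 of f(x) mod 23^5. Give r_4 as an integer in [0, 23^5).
r_4 = 1450469 (mod 6436343)

Hensel's recurrence: r_{i+1} = r_i − f(r_i)·(f′(r_i))^{-1} mod 23^{i+2}, with f′(x) = 2x. Iterate:
  r_0 = 20 (mod 23)
  r_1 = 480 (mod 529)
  r_2 = 2596 (mod 12167)
  r_3 = 51264 (mod 279841)
  r_4 = 1450469 (mod 6436343)
Final: r_4 = 1450469, and one checks f(r_4) ≡ 0 mod 23^5.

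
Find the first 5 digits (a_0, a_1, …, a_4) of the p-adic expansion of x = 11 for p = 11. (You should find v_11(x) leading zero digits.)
(a_0, …, a_4) = (0, 1, 0, 0, 0)

v_11(11) = 1, so a_0 = ... = a_0 = 0. Factor out: x = 11^1 · u with u = 1 a unit in ℤ_11. Expand u iteratively via a_{v+i} = u_i mod 11, u_{i+1} = (u_i − a_{v+i})/11:
  u_0 = 1;  a_1 = 1;  u_1 = (u_0 − 1)/11 = 0
  u_1 = 0;  a_2 = 0;  u_2 = (u_1 − 0)/11 = 0
  u_2 = 0;  a_3 = 0;  u_3 = (u_2 − 0)/11 = 0
  u_3 = 0;  a_4 = 0;  u_4 = (u_3 − 0)/11 = 0
Digits: (0, 1, 0, 0, 0).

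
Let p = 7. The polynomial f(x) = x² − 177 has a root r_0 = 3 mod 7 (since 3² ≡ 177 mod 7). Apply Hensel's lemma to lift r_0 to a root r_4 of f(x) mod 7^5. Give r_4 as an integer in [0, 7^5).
r_4 = 11791 (mod 16807)

Hensel's recurrence: r_{i+1} = r_i − f(r_i)·(f′(r_i))^{-1} mod 7^{i+2}, with f′(x) = 2x. Iterate:
  r_0 = 3 (mod 7)
  r_1 = 31 (mod 49)
  r_2 = 129 (mod 343)
  r_3 = 2187 (mod 2401)
  r_4 = 11791 (mod 16807)
Final: r_4 = 11791, and one checks f(r_4) ≡ 0 mod 7^5.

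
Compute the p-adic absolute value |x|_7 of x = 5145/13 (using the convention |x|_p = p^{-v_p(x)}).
|5145/13|_7 = 1/343

Step 1 — compute v_7(x) by factoring powers of 7 out of the numerator and denominator: v_7(5145/13) = 3. Step 2 — apply |x|_p = p^{-v_p(x)} = 7^{-3} = 1/343.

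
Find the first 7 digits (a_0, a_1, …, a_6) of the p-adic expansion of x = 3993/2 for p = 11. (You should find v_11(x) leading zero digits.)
(a_0, …, a_6) = (0, 0, 0, 7, 5, 5, 5)

v_11(3993/2) = 3, so a_0 = ... = a_2 = 0. Factor out: x = 11^3 · u with u = 3/2 a unit in ℤ_11. Expand u iteratively via a_{v+i} = u_i mod 11, u_{i+1} = (u_i − a_{v+i})/11:
  u_0 = 3/2;  a_3 = 7;  u_1 = (u_0 − 7)/11 = -1/2
  u_1 = -1/2;  a_4 = 5;  u_2 = (u_1 − 5)/11 = -1/2
  u_2 = -1/2;  a_5 = 5;  u_3 = (u_2 − 5)/11 = -1/2
  u_3 = -1/2;  a_6 = 5;  u_4 = (u_3 − 5)/11 = -1/2
Digits: (0, 0, 0, 7, 5, 5, 5).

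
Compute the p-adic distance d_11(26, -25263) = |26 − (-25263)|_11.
d_11(26, -25263) = 1/1331

Step 1 — x − y = 26 − (-25263) = 25289. Step 2 — v_11(25289) = 3 (factor: 25289 = (11^3 · 19); the sign does not affect v_p). Step 3 — |x − y|_11 = 11^{-3} = 1/1331.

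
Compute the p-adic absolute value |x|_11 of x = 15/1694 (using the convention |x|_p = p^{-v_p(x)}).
|15/1694|_11 = 121

Step 1 — compute v_11(x) by factoring powers of 11 out of the numerator and denominator: v_11(15/1694) = -2. Step 2 — apply |x|_p = p^{-v_p(x)} = 11^{2} = 121.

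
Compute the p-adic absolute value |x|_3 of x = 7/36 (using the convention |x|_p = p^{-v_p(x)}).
|7/36|_3 = 9

Step 1 — compute v_3(x) by factoring powers of 3 out of the numerator and denominator: v_3(7/36) = -2. Step 2 — apply |x|_p = p^{-v_p(x)} = 3^{2} = 9.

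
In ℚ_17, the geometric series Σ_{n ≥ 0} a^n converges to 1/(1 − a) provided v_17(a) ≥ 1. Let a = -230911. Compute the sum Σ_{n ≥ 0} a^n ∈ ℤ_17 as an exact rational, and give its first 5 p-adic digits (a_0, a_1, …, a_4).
Σ a^n = 1/(1 − a) = 1/230912;  first 5 digits = (1, 0, 0, 4, 14)

v_17(a) = 3 ≥ 1, so the series converges in ℤ_17 to 1/(1 − a) = 1/(1 − (-230911)) = 1/230912. Expand this rational in ℤ_17: compute digits iteratively via d_i = x_i mod 17, x_{i+1} = (x_i − d_i)/17. The first 5 digits are (1, 0, 0, 4, 14).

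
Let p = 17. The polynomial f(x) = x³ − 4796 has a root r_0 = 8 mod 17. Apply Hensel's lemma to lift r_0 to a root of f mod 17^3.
r_2 = 2830 (mod 4913)

Hensel: r_{i+1} = r_i − f(r_i)/f′(r_i) mod 17^{i+2}, where f′(x) = 3x². Iterate:
  r_0 = 8 (mod 17)
  r_1 = 229 (mod 289)
  r_2 = 2830 (mod 4913)
Final: r = 2830 with f(r) ≡ 0 mod 17^3.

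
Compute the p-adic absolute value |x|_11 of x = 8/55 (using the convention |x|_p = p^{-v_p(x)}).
|8/55|_11 = 11

Step 1 — compute v_11(x) by factoring powers of 11 out of the numerator and denominator: v_11(8/55) = -1. Step 2 — apply |x|_p = p^{-v_p(x)} = 11^{1} = 11.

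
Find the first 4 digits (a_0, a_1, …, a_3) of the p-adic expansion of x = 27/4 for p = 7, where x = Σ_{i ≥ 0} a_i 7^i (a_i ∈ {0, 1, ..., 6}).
(a_0, …, a_3) = (5, 2, 5, 1)

v_7(27/4) = 0 (numerator and denominator both coprime to 7), so x ∈ ℤ_7^×. Compute digits iteratively via a_i = x_i mod 7, x_{i+1} = (x_i − a_i)/7, with x_0 = x:
  x_0 = 27/4;  a_0 = 5;  x_1 = (x_0 − 5)/7 = 1/4
  x_1 = 1/4;  a_1 = 2;  x_2 = (x_1 − 2)/7 = -1/4
  x_2 = -1/4;  a_2 = 5;  x_3 = (x_2 − 5)/7 = -3/4
  x_3 = -3/4;  a_3 = 1;  x_4 = (x_3 − 1)/7 = -1/4
Digits: (5, 2, 5, 1).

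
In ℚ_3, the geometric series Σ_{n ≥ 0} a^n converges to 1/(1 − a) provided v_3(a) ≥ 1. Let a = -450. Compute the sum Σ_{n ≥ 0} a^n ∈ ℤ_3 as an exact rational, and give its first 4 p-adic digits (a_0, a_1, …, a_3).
Σ a^n = 1/(1 − a) = 1/451;  first 4 digits = (1, 0, 1, 1)

v_3(a) = 2 ≥ 1, so the series converges in ℤ_3 to 1/(1 − a) = 1/(1 − (-450)) = 1/451. Expand this rational in ℤ_3: compute digits iteratively via d_i = x_i mod 3, x_{i+1} = (x_i − d_i)/3. The first 4 digits are (1, 0, 1, 1).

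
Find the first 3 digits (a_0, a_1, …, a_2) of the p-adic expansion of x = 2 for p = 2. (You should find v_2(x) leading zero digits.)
(a_0, …, a_2) = (0, 1, 0)

v_2(2) = 1, so a_0 = ... = a_0 = 0. Factor out: x = 2^1 · u with u = 1 a unit in ℤ_2. Expand u iteratively via a_{v+i} = u_i mod 2, u_{i+1} = (u_i − a_{v+i})/2:
  u_0 = 1;  a_1 = 1;  u_1 = (u_0 − 1)/2 = 0
  u_1 = 0;  a_2 = 0;  u_2 = (u_1 − 0)/2 = 0
Digits: (0, 1, 0).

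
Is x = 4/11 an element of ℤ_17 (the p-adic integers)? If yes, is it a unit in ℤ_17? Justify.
x ∈ ℤ_17^× (unit); v_17(x) = 0

ℤ_17 = {x ∈ ℚ_17 : v_17(x) ≥ 0} and ℤ_17^× = {x ∈ ℤ_17 : v_17(x) = 0}. Here v_17(4/11) = v_17(num) − v_17(den) = 0; compare against these criteria.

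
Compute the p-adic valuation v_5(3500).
v_5(3500) = 3

v_5(n) is the largest exponent k such that 5^k divides n. Factor out: 3500 = 5^3 · 28. (Sign doesn't affect v_p.) So v_5(3500) = 3.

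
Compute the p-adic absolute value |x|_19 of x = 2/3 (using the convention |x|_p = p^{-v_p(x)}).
|2/3|_19 = 1

Step 1 — compute v_19(x) by factoring powers of 19 out of the numerator and denominator: v_19(2/3) = 0. Step 2 — apply |x|_p = p^{-v_p(x)} = 19^{0} = 1.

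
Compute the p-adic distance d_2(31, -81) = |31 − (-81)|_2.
d_2(31, -81) = 1/16

Step 1 — x − y = 31 − (-81) = 112. Step 2 — v_2(112) = 4 (factor: 112 = (2^4 · 7); the sign does not affect v_p). Step 3 — |x − y|_2 = 2^{-4} = 1/16.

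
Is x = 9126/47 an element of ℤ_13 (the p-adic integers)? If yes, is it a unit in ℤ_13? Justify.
x ∈ ℤ_13 but not a unit; v_13(x) = 2 > 0

ℤ_13 = {x ∈ ℚ_13 : v_13(x) ≥ 0} and ℤ_13^× = {x ∈ ℤ_13 : v_13(x) = 0}. Here v_13(9126/47) = v_13(num) − v_13(den) = 2; compare against these criteria.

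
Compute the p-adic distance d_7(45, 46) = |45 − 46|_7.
d_7(45, 46) = 1

Step 1 — x − y = 45 − 46 = -1. Step 2 — v_7(-1) = 0 (factor: -1 = −(7^0 · 1); the sign does not affect v_p). Step 3 — |x − y|_7 = 7^{0} = 1.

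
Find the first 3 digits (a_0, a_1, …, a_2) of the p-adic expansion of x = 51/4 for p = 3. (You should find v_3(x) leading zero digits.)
(a_0, …, a_2) = (0, 2, 0)

v_3(51/4) = 1, so a_0 = ... = a_0 = 0. Factor out: x = 3^1 · u with u = 17/4 a unit in ℤ_3. Expand u iteratively via a_{v+i} = u_i mod 3, u_{i+1} = (u_i − a_{v+i})/3:
  u_0 = 17/4;  a_1 = 2;  u_1 = (u_0 − 2)/3 = 3/4
  u_1 = 3/4;  a_2 = 0;  u_2 = (u_1 − 0)/3 = 1/4
Digits: (0, 2, 0).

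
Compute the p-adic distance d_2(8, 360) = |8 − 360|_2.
d_2(8, 360) = 1/32

Step 1 — x − y = 8 − 360 = -352. Step 2 — v_2(-352) = 5 (factor: -352 = −(2^5 · 11); the sign does not affect v_p). Step 3 — |x − y|_2 = 2^{-5} = 1/32.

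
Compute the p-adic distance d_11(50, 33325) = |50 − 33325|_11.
d_11(50, 33325) = 1/1331

Step 1 — x − y = 50 − 33325 = -33275. Step 2 — v_11(-33275) = 3 (factor: -33275 = −(11^3 · 25); the sign does not affect v_p). Step 3 — |x − y|_11 = 11^{-3} = 1/1331.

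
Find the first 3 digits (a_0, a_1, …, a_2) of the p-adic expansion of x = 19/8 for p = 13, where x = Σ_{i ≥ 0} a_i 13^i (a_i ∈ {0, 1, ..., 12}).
(a_0, …, a_2) = (4, 8, 1)

v_13(19/8) = 0 (numerator and denominator both coprime to 13), so x ∈ ℤ_13^×. Compute digits iteratively via a_i = x_i mod 13, x_{i+1} = (x_i − a_i)/13, with x_0 = x:
  x_0 = 19/8;  a_0 = 4;  x_1 = (x_0 − 4)/13 = -1/8
  x_1 = -1/8;  a_1 = 8;  x_2 = (x_1 − 8)/13 = -5/8
  x_2 = -5/8;  a_2 = 1;  x_3 = (x_2 − 1)/13 = -1/8
Digits: (4, 8, 1).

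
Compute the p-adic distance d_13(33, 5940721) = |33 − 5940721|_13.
d_13(33, 5940721) = 1/371293

Step 1 — x − y = 33 − 5940721 = -5940688. Step 2 — v_13(-5940688) = 5 (factor: -5940688 = −(13^5 · 16); the sign does not affect v_p). Step 3 — |x − y|_13 = 13^{-5} = 1/371293.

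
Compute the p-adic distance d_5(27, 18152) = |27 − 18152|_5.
d_5(27, 18152) = 1/625

Step 1 — x − y = 27 − 18152 = -18125. Step 2 — v_5(-18125) = 4 (factor: -18125 = −(5^4 · 29); the sign does not affect v_p). Step 3 — |x − y|_5 = 5^{-4} = 1/625.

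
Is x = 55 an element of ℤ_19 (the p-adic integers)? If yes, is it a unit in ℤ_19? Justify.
x ∈ ℤ_19^× (unit); v_19(x) = 0

ℤ_19 = {x ∈ ℚ_19 : v_19(x) ≥ 0} and ℤ_19^× = {x ∈ ℤ_19 : v_19(x) = 0}. Here v_19(55) = v_19(num) − v_19(den) = 0; compare against these criteria.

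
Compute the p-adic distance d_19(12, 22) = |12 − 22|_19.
d_19(12, 22) = 1

Step 1 — x − y = 12 − 22 = -10. Step 2 — v_19(-10) = 0 (factor: -10 = −(19^0 · 10); the sign does not affect v_p). Step 3 — |x − y|_19 = 19^{0} = 1.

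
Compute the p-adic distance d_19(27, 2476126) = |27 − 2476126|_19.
d_19(27, 2476126) = 1/2476099

Step 1 — x − y = 27 − 2476126 = -2476099. Step 2 — v_19(-2476099) = 5 (factor: -2476099 = −(19^5 · 1); the sign does not affect v_p). Step 3 — |x − y|_19 = 19^{-5} = 1/2476099.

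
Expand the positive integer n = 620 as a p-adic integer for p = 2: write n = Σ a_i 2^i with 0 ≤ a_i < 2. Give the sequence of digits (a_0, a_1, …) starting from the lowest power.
(a_0, a_1, …) = (0, 0, 1, 1, 0, 1, 1, 0, 0, 1)

Repeated division by 2 gives the digits low-to-high: 620 = 1·2^2 + 1·2^3 + 1·2^5 + 1·2^6 + 1·2^9. Digit sequence: (0, 0, 1, 1, 0, 1, 1, 0, 0, 1).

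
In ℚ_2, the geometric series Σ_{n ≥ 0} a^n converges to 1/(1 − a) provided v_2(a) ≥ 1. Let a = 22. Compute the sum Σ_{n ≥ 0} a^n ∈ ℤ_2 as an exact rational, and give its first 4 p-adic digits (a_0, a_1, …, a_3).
Σ a^n = 1/(1 − a) = -1/21;  first 4 digits = (1, 1, 0, 0)

v_2(a) = 1 ≥ 1, so the series converges in ℤ_2 to 1/(1 − a) = 1/(1 − 22) = -1/21. Expand this rational in ℤ_2: compute digits iteratively via d_i = x_i mod 2, x_{i+1} = (x_i − d_i)/2. The first 4 digits are (1, 1, 0, 0).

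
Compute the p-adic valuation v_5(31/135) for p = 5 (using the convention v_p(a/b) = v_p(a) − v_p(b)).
v_5(31/135) = -1

Factor powers of 5 from the numerator and denominator of the reduced fraction: 31 = 5^0 · 31 and 135 = 5^1 · 27. Apply v_p(a/b) = v_p(a) − v_p(b): v_5(31/135) = 0 − 1 = -1.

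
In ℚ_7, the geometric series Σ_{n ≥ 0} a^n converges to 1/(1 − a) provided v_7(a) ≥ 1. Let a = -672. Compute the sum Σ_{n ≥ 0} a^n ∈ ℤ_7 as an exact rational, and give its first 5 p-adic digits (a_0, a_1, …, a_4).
Σ a^n = 1/(1 − a) = 1/673;  first 5 digits = (1, 2, 4, 6, 1)

v_7(a) = 1 ≥ 1, so the series converges in ℤ_7 to 1/(1 − a) = 1/(1 − (-672)) = 1/673. Expand this rational in ℤ_7: compute digits iteratively via d_i = x_i mod 7, x_{i+1} = (x_i − d_i)/7. The first 5 digits are (1, 2, 4, 6, 1).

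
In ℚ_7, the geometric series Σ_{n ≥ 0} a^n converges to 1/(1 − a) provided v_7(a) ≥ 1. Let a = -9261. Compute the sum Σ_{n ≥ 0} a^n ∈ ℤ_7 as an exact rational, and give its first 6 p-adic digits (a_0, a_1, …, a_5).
Σ a^n = 1/(1 − a) = 1/9262;  first 6 digits = (1, 0, 0, 1, 3, 6)

v_7(a) = 3 ≥ 1, so the series converges in ℤ_7 to 1/(1 − a) = 1/(1 − (-9261)) = 1/9262. Expand this rational in ℤ_7: compute digits iteratively via d_i = x_i mod 7, x_{i+1} = (x_i − d_i)/7. The first 6 digits are (1, 0, 0, 1, 3, 6).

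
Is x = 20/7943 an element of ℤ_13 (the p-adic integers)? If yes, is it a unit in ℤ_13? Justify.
x ∉ ℤ_13 (v_13(x) = -2 < 0)

ℤ_13 = {x ∈ ℚ_13 : v_13(x) ≥ 0} and ℤ_13^× = {x ∈ ℤ_13 : v_13(x) = 0}. Here v_13(20/7943) = v_13(num) − v_13(den) = -2; compare against these criteria.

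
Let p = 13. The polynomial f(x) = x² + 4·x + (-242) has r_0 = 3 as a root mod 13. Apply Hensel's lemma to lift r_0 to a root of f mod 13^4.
r_3 = 24040 (mod 28561)

Hensel: r_{i+1} = r_i − f(r_i)·(f′(r_i))^{-1} mod 13^{i+2}, f′(x) = 2x + 4. Iterate:
  r_0 = 3 (mod 13)
  r_1 = 42 (mod 169)
  r_2 = 2070 (mod 2197)
  r_3 = 24040 (mod 28561)
Final: r = 24040 satisfies f(r) ≡ 0 mod 13^4.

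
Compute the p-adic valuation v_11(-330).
v_11(-330) = 1

v_11(n) is the largest exponent k such that 11^k divides n. Factor out: -330 = -11^1 · 30. (Sign doesn't affect v_p.) So v_11(-330) = 1.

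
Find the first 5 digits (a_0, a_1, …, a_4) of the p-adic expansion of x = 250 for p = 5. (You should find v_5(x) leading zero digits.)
(a_0, …, a_4) = (0, 0, 0, 2, 0)

v_5(250) = 3, so a_0 = ... = a_2 = 0. Factor out: x = 5^3 · u with u = 2 a unit in ℤ_5. Expand u iteratively via a_{v+i} = u_i mod 5, u_{i+1} = (u_i − a_{v+i})/5:
  u_0 = 2;  a_3 = 2;  u_1 = (u_0 − 2)/5 = 0
  u_1 = 0;  a_4 = 0;  u_2 = (u_1 − 0)/5 = 0
Digits: (0, 0, 0, 2, 0).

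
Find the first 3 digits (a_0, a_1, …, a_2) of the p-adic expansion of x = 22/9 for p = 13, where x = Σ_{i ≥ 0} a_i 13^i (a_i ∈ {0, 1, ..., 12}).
(a_0, …, a_2) = (1, 3, 7)

v_13(22/9) = 0 (numerator and denominator both coprime to 13), so x ∈ ℤ_13^×. Compute digits iteratively via a_i = x_i mod 13, x_{i+1} = (x_i − a_i)/13, with x_0 = x:
  x_0 = 22/9;  a_0 = 1;  x_1 = (x_0 − 1)/13 = 1/9
  x_1 = 1/9;  a_1 = 3;  x_2 = (x_1 − 3)/13 = -2/9
  x_2 = -2/9;  a_2 = 7;  x_3 = (x_2 − 7)/13 = -5/9
Digits: (1, 3, 7).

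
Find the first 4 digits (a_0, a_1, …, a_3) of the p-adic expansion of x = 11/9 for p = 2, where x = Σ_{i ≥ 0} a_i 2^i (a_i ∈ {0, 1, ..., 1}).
(a_0, …, a_3) = (1, 1, 0, 0)

v_2(11/9) = 0 (numerator and denominator both coprime to 2), so x ∈ ℤ_2^×. Compute digits iteratively via a_i = x_i mod 2, x_{i+1} = (x_i − a_i)/2, with x_0 = x:
  x_0 = 11/9;  a_0 = 1;  x_1 = (x_0 − 1)/2 = 1/9
  x_1 = 1/9;  a_1 = 1;  x_2 = (x_1 − 1)/2 = -4/9
  x_2 = -4/9;  a_2 = 0;  x_3 = (x_2 − 0)/2 = -2/9
  x_3 = -2/9;  a_3 = 0;  x_4 = (x_3 − 0)/2 = -1/9
Digits: (1, 1, 0, 0).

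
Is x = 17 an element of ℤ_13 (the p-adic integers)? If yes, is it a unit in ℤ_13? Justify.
x ∈ ℤ_13^× (unit); v_13(x) = 0

ℤ_13 = {x ∈ ℚ_13 : v_13(x) ≥ 0} and ℤ_13^× = {x ∈ ℤ_13 : v_13(x) = 0}. Here v_13(17) = v_13(num) − v_13(den) = 0; compare against these criteria.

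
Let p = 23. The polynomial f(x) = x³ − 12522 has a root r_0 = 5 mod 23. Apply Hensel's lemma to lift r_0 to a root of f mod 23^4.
r_3 = 116247 (mod 279841)

Hensel: r_{i+1} = r_i − f(r_i)/f′(r_i) mod 23^{i+2}, where f′(x) = 3x². Iterate:
  r_0 = 5 (mod 23)
  r_1 = 396 (mod 529)
  r_2 = 6744 (mod 12167)
  r_3 = 116247 (mod 279841)
Final: r = 116247 with f(r) ≡ 0 mod 23^4.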